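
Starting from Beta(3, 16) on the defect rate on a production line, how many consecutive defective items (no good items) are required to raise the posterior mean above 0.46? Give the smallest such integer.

After k defective items and 0 good items the posterior is Beta(3+k, 16), with mean (3+k)/(3+16+k).
Set (3+k)/(19+k) > 0.46 and solve: k > (0.46·19 − 3)/(1 − 0.46) = 10.630.
The smallest integer exceeding 10.630 is 11, and checking k=11: (14)/(30) = 0.4667 > 0.46.

k = 11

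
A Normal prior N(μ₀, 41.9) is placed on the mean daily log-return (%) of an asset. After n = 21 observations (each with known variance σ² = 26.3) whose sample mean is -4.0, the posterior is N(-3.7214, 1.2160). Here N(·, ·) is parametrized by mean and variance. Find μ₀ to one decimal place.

The posterior mean is a precision-weighted average: μ_n = (τ₀μ₀ + τ_data·x̄)/(τ₀+τ_data), with τ₀=1/σ₀² and τ_data=n/σ².
Here τ₀ = 1/41.9 = 0.023866 and τ_data = 21/26.3 = 0.798479, so τ_n = 0.822345.
Rearranging for μ₀: μ₀ = (μ_n·τ_n − τ_data·x̄)/τ₀ = (-3.7214·0.822345 − 0.798479·-4.0) / 0.023866 = 0.133641/0.023866 ≈ 5.6.

μ₀ = 5.6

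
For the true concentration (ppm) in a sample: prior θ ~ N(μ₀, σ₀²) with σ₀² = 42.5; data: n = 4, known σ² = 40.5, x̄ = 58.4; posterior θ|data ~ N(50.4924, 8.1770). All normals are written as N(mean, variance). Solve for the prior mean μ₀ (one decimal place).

The posterior mean is a precision-weighted average: μ_n = (τ₀μ₀ + τ_data·x̄)/(τ₀+τ_data), with τ₀=1/σ₀² and τ_data=n/σ².
Here τ₀ = 1/42.5 = 0.023529 and τ_data = 4/40.5 = 0.098765, so τ_n = 0.122294.
Rearranging for μ₀: μ₀ = (μ_n·τ_n − τ_data·x̄)/τ₀ = (50.4924·0.122294 − 0.098765·58.4) / 0.023529 = 0.407042/0.023529 ≈ 17.3.

μ₀ = 17.3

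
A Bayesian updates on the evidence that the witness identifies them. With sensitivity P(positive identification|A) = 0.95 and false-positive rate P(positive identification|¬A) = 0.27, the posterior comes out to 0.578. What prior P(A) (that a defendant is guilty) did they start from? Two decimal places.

P(A) = 0.28

In odds form, posterior odds = prior odds × likelihood ratio, so prior odds = posterior odds ÷ LR.
Posterior odds = 0.578/(1−0.578) = 1.3697. LR = 0.95/0.27 = 3.5185.
Prior odds = 1.3697/3.5185 = 0.3893, so P(A) = 0.3893/(1+0.3893) ≈ 0.28.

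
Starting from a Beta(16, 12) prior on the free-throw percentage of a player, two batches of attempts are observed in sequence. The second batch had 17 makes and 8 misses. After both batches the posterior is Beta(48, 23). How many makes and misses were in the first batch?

15 makes and 3 misses

Because Beta–binomial updating is additive in the counts, the combined data contributed (α_post−α_prior, β_post−β_prior) successes and failures.
Total across both batches: 48−16=32 makes, 23−12=11 misses.
Subtract the second batch: 32−17=15 makes and 11−8=3 misses.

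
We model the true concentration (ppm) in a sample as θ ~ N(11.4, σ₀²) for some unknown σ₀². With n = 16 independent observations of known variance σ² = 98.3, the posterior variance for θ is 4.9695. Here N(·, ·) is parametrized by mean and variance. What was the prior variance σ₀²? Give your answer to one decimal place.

For the Normal–Normal model with known σ², precisions add: τ_n = τ₀ + n/σ².
So 1/σ₀² = 1/4.9695 − 16/98.3 = 0.201227 − 0.162767 = 0.038460.
Hence σ₀² = 1/0.038460 ≈ 26.0.

σ₀² = 26.0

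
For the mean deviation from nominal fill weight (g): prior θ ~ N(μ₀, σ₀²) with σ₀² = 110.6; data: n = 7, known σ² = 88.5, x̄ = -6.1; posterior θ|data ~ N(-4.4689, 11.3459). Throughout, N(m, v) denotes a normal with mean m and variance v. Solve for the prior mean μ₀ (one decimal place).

μ₀ = 9.8

With known observation variance, the Normal–Normal posterior has precision τ_n = τ₀ + n/σ² and mean μ_n = (τ₀μ₀ + (n/σ²)x̄)/τ_n.
Here τ₀ = 1/110.6 = 0.009042 and τ_data = 7/88.5 = 0.079096, so τ_n = 0.088138.
Rearranging for μ₀: μ₀ = (μ_n·τ_n − τ_data·x̄)/τ₀ = (-4.4689·0.088138 − 0.079096·-6.1) / 0.009042 = 0.088606/0.009042 ≈ 9.8.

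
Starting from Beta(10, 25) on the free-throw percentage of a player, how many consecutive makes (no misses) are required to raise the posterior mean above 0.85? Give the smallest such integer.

After k makes and 0 misses the posterior is Beta(10+k, 25), with mean (10+k)/(10+25+k).
Set (10+k)/(35+k) > 0.85 and solve: k > (0.85·35 − 10)/(1 − 0.85) = 131.667.
The smallest integer exceeding 131.667 is 132, and checking k=132: (142)/(167) = 0.8503 > 0.85.

k = 132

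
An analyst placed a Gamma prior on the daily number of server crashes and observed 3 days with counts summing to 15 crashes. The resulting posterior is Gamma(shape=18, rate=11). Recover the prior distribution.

Gamma–Poisson conjugacy: posterior shape = α + Σxᵢ, posterior rate = β + n.
So α = 18 − 15 = 3 and β = 11 − 3 = 8.

Gamma(shape=3, rate=8)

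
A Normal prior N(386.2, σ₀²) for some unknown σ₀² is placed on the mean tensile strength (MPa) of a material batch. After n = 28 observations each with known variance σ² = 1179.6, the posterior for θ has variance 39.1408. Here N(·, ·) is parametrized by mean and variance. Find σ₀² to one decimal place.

For the Normal–Normal model with known σ², precisions add: τ_n = τ₀ + n/σ².
So 1/σ₀² = 1/39.1408 − 28/1179.6 = 0.025549 − 0.023737 = 0.001812.
Hence σ₀² = 1/0.001812 ≈ 551.9.

σ₀² = 551.9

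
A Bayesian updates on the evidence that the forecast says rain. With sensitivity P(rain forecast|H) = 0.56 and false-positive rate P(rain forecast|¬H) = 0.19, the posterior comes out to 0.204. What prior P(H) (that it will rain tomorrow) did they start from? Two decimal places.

P(H) = 0.08

In odds form, posterior odds = prior odds × likelihood ratio, so prior odds = posterior odds ÷ LR.
Posterior odds = 0.204/(1−0.204) = 0.2563. LR = 0.56/0.19 = 2.9474.
Prior odds = 0.2563/2.9474 = 0.0870, so P(H) = 0.0870/(1+0.0870) ≈ 0.08.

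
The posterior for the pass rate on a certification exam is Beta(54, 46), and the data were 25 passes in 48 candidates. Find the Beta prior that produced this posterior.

A Beta(α, β) prior with s successes and f failures in binomial data gives a Beta(α+s, β+f) posterior.
So α = 54 − 25 = 29 and β = 46 − 23 = 23.

Beta(29, 23)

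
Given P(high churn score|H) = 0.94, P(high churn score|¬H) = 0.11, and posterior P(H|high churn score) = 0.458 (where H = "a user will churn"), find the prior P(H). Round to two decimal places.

P(H) = 0.09

In odds form, posterior odds = prior odds × likelihood ratio, so prior odds = posterior odds ÷ LR.
Posterior odds = 0.458/(1−0.458) = 0.8450. LR = 0.94/0.11 = 8.5455.
Prior odds = 0.8450/8.5455 = 0.0989, so P(H) = 0.0989/(1+0.0989) ≈ 0.09.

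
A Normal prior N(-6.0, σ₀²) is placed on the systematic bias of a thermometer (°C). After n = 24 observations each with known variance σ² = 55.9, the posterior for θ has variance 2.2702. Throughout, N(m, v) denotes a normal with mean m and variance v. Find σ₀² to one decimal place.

Posterior precision equals prior precision plus data precision: 1/σ_n² = 1/σ₀² + n/σ².
So 1/σ₀² = 1/2.2702 − 24/55.9 = 0.440490 − 0.429338 = 0.011152.
Hence σ₀² = 1/0.011152 ≈ 89.7.

σ₀² = 89.7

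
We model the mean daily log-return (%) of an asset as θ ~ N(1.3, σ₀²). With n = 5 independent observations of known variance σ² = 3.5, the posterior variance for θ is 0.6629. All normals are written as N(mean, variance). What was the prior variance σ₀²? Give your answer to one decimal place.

For the Normal–Normal model with known σ², precisions add: τ_n = τ₀ + n/σ².
So 1/σ₀² = 1/0.6629 − 5/3.5 = 1.508523 − 1.428571 = 0.079952.
Hence σ₀² = 1/0.079952 ≈ 12.5.

σ₀² = 12.5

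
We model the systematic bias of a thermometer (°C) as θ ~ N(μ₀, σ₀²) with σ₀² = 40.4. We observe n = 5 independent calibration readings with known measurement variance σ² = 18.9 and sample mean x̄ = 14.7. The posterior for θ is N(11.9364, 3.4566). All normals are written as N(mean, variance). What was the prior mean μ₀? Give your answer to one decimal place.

μ₀ = -17.6

With known observation variance, the Normal–Normal posterior has precision τ_n = τ₀ + n/σ² and mean μ_n = (τ₀μ₀ + (n/σ²)x̄)/τ_n.
Here τ₀ = 1/40.4 = 0.024752 and τ_data = 5/18.9 = 0.264550, so τ_n = 0.289302.
Rearranging for μ₀: μ₀ = (μ_n·τ_n − τ_data·x̄)/τ₀ = (11.9364·0.289302 − 0.264550·14.7) / 0.024752 = -0.435661/0.024752 ≈ -17.6.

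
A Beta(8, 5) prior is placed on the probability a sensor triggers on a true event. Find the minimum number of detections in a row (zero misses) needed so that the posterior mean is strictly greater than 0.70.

k = 4

After k detections and 0 misses the posterior is Beta(8+k, 5), with mean (8+k)/(8+5+k).
Set (8+k)/(13+k) > 0.70 and solve: k > (0.70·13 − 8)/(1 − 0.70) = 3.667.
The smallest integer exceeding 3.667 is 4, and checking k=4: (12)/(17) = 0.7059 > 0.70.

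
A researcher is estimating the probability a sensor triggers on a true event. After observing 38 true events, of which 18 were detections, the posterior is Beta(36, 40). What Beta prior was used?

Under Beta–binomial conjugacy the posterior parameters are (a+s, b+f).
Subtract the data counts: 36−18=18, 40−20=20.

Beta(18, 20)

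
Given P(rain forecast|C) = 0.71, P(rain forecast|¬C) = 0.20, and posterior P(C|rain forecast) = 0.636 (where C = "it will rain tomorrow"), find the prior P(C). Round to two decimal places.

Bayes' rule in odds form gives O(C|E) = O(C)·[P(E|C)/P(E|¬C)], hence O(C) = O(C|E)/LR.
Posterior odds = 0.636/(1−0.636) = 1.7473. LR = 0.71/0.20 = 3.5500.
Prior odds = 1.7473/3.5500 = 0.4922, so P(C) = 0.4922/(1+0.4922) ≈ 0.33.

P(C) = 0.33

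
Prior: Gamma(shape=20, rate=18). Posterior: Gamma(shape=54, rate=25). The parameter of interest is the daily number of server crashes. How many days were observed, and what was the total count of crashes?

Gamma–Poisson conjugacy: posterior shape = α + Σxᵢ, posterior rate = β + n.
Matching: Σxᵢ = 54 − 20 = 34 and n = 25 − 18 = 7.

n = 7 days with total 34 crashes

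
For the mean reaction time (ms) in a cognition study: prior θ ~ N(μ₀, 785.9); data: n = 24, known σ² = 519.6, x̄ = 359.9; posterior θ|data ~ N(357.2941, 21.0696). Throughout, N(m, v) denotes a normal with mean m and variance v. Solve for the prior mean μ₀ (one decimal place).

μ₀ = 262.7

The posterior mean is a precision-weighted average: μ_n = (τ₀μ₀ + τ_data·x̄)/(τ₀+τ_data), with τ₀=1/σ₀² and τ_data=n/σ².
Here τ₀ = 1/785.9 = 0.001272 and τ_data = 24/519.6 = 0.046189, so τ_n = 0.047461.
Rearranging for μ₀: μ₀ = (μ_n·τ_n − τ_data·x̄)/τ₀ = (357.2941·0.047461 − 0.046189·359.9) / 0.001272 = 0.334114/0.001272 ≈ 262.7.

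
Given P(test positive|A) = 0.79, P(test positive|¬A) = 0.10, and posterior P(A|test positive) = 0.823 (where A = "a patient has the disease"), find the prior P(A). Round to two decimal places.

In odds form, posterior odds = prior odds × likelihood ratio, so prior odds = posterior odds ÷ LR.
Posterior odds = 0.823/(1−0.823) = 4.6497. LR = 0.79/0.10 = 7.9000.
Prior odds = 4.6497/7.9000 = 0.5886, so P(A) = 0.5886/(1+0.5886) ≈ 0.37.

P(A) = 0.37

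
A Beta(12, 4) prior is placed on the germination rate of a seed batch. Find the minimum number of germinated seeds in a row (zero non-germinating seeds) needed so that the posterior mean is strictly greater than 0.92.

After k germinated seeds and 0 non-germinating seeds the posterior is Beta(12+k, 4), with mean (12+k)/(12+4+k).
Set (12+k)/(16+k) > 0.92 and solve: k > (0.92·16 − 12)/(1 − 0.92) = 34.000.
The smallest integer exceeding 34.000 is 35, and checking k=35: (47)/(51) = 0.9216 > 0.92.

k = 35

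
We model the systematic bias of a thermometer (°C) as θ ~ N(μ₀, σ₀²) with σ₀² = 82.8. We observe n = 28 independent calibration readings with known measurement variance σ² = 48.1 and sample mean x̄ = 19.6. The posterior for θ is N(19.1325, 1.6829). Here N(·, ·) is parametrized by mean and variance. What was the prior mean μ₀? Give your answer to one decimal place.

With known observation variance, the Normal–Normal posterior has precision τ_n = τ₀ + n/σ² and mean μ_n = (τ₀μ₀ + (n/σ²)x̄)/τ_n.
Here τ₀ = 1/82.8 = 0.012077 and τ_data = 28/48.1 = 0.582121, so τ_n = 0.594198.
Rearranging for μ₀: μ₀ = (μ_n·τ_n − τ_data·x̄)/τ₀ = (19.1325·0.594198 − 0.582121·19.6) / 0.012077 = -0.041078/0.012077 ≈ -3.4.

μ₀ = -3.4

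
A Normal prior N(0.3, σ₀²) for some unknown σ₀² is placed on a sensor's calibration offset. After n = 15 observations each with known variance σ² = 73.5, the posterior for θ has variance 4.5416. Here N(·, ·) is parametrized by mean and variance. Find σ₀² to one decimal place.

σ₀² = 62.1

For the Normal–Normal model with known σ², precisions add: τ_n = τ₀ + n/σ².
So 1/σ₀² = 1/4.5416 − 15/73.5 = 0.220187 − 0.204082 = 0.016105.
Hence σ₀² = 1/0.016105 ≈ 62.1.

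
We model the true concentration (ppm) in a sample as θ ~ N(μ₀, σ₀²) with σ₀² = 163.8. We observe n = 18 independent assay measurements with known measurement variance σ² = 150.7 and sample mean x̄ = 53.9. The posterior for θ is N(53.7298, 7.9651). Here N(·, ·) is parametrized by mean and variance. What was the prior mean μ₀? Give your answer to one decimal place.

μ₀ = 50.4

The posterior mean is a precision-weighted average: μ_n = (τ₀μ₀ + τ_data·x̄)/(τ₀+τ_data), with τ₀=1/σ₀² and τ_data=n/σ².
Here τ₀ = 1/163.8 = 0.006105 and τ_data = 18/150.7 = 0.119443, so τ_n = 0.125548.
Rearranging for μ₀: μ₀ = (μ_n·τ_n − τ_data·x̄)/τ₀ = (53.7298·0.125548 − 0.119443·53.9) / 0.006105 = 0.307691/0.006105 ≈ 50.4.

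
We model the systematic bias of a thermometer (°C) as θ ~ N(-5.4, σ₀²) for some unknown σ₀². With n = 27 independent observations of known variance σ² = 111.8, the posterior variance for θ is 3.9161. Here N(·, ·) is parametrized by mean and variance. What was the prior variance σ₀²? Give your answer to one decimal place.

Posterior precision equals prior precision plus data precision: 1/σ_n² = 1/σ₀² + n/σ².
So 1/σ₀² = 1/3.9161 − 27/111.8 = 0.255356 − 0.241503 = 0.013853.
Hence σ₀² = 1/0.013853 ≈ 72.2.

σ₀² = 72.2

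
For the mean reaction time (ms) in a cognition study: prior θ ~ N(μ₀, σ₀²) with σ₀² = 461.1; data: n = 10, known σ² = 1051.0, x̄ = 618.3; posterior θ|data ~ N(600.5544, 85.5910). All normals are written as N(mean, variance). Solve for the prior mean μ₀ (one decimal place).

With known observation variance, the Normal–Normal posterior has precision τ_n = τ₀ + n/σ² and mean μ_n = (τ₀μ₀ + (n/σ²)x̄)/τ_n.
Here τ₀ = 1/461.1 = 0.002169 and τ_data = 10/1051.0 = 0.009515, so τ_n = 0.011684.
Rearranging for μ₀: μ₀ = (μ_n·τ_n − τ_data·x̄)/τ₀ = (600.5544·0.011684 − 0.009515·618.3) / 0.002169 = 1.133753/0.002169 ≈ 522.7.

μ₀ = 522.7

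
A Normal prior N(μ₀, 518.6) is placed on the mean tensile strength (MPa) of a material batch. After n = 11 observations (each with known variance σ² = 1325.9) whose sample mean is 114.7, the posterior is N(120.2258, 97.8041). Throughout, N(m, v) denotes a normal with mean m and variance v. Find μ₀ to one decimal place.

With known observation variance, the Normal–Normal posterior has precision τ_n = τ₀ + n/σ² and mean μ_n = (τ₀μ₀ + (n/σ²)x̄)/τ_n.
Here τ₀ = 1/518.6 = 0.001928 and τ_data = 11/1325.9 = 0.008296, so τ_n = 0.010224.
Rearranging for μ₀: μ₀ = (μ_n·τ_n − τ_data·x̄)/τ₀ = (120.2258·0.010224 − 0.008296·114.7) / 0.001928 = 0.277637/0.001928 ≈ 144.0.

μ₀ = 144.0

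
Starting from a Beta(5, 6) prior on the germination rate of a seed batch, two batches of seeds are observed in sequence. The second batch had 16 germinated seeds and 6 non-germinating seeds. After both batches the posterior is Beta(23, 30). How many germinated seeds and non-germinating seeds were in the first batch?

2 germinated seeds and 18 non-germinating seeds

Sequential conjugate updates are equivalent to a single update on the pooled data, so total successes = posterior α − prior α and total failures = posterior β − prior β.
Total across both batches: 23−5=18 germinated seeds, 30−6=24 non-germinating seeds.
Subtract the second batch: 18−16=2 germinated seeds and 24−6=18 non-germinating seeds.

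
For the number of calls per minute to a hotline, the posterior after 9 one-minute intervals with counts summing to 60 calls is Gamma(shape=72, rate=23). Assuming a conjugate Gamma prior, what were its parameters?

Gamma(shape=12, rate=14)

A Gamma(α, β) prior (rate parametrization) on a Poisson rate with n observations summing to S gives posterior Gamma(α+S, β+n).
So α = 72 − 60 = 12 and β = 23 − 9 = 14.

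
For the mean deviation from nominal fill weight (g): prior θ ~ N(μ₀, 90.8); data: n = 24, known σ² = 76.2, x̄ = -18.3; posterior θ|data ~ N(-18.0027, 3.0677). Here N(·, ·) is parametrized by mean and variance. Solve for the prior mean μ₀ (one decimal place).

The posterior mean is a precision-weighted average: μ_n = (τ₀μ₀ + τ_data·x̄)/(τ₀+τ_data), with τ₀=1/σ₀² and τ_data=n/σ².
Here τ₀ = 1/90.8 = 0.011013 and τ_data = 24/76.2 = 0.314961, so τ_n = 0.325974.
Rearranging for μ₀: μ₀ = (μ_n·τ_n − τ_data·x̄)/τ₀ = (-18.0027·0.325974 − 0.314961·-18.3) / 0.011013 = -0.104626/0.011013 ≈ -9.5.

μ₀ = -9.5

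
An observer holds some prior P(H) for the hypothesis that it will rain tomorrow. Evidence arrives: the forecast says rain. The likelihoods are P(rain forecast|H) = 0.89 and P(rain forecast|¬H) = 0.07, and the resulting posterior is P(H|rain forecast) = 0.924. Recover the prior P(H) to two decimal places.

P(H) = 0.49

Bayes' rule in odds form gives O(H|E) = O(H)·[P(E|H)/P(E|¬H)], hence O(H) = O(H|E)/LR.
Posterior odds = 0.924/(1−0.924) = 12.1579. LR = 0.89/0.07 = 12.7143.
Prior odds = 12.1579/12.7143 = 0.9562, so P(H) = 0.9562/(1+0.9562) ≈ 0.49.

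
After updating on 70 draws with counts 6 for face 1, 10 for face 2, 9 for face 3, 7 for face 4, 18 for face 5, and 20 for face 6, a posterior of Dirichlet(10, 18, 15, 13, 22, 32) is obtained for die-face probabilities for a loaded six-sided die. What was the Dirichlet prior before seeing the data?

For a Dirichlet(α) prior with multinomial counts c, the posterior is Dirichlet(α + c) componentwise.
Subtract each count from the matching posterior parameter: 10−6=4, 18−10=8, 15−9=6, 13−7=6, 22−18=4, 32−20=12.

Dirichlet(4, 8, 6, 6, 4, 12)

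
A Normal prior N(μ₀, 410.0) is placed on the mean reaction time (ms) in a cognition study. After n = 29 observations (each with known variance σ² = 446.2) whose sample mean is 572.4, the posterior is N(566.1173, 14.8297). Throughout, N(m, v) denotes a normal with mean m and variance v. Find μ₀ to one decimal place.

The posterior mean is a precision-weighted average: μ_n = (τ₀μ₀ + τ_data·x̄)/(τ₀+τ_data), with τ₀=1/σ₀² and τ_data=n/σ².
Here τ₀ = 1/410.0 = 0.002439 and τ_data = 29/446.2 = 0.064993, so τ_n = 0.067432.
Rearranging for μ₀: μ₀ = (μ_n·τ_n − τ_data·x̄)/τ₀ = (566.1173·0.067432 − 0.064993·572.4) / 0.002439 = 0.972429/0.002439 ≈ 398.7.

μ₀ = 398.7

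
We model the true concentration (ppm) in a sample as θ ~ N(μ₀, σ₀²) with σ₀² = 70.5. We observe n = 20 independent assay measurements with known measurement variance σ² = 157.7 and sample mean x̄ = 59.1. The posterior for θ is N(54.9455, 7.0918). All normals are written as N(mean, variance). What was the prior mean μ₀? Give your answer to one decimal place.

With known observation variance, the Normal–Normal posterior has precision τ_n = τ₀ + n/σ² and mean μ_n = (τ₀μ₀ + (n/σ²)x̄)/τ_n.
Here τ₀ = 1/70.5 = 0.014184 and τ_data = 20/157.7 = 0.126823, so τ_n = 0.141007.
Rearranging for μ₀: μ₀ = (μ_n·τ_n − τ_data·x̄)/τ₀ = (54.9455·0.141007 − 0.126823·59.1) / 0.014184 = 0.252461/0.014184 ≈ 17.8.

μ₀ = 17.8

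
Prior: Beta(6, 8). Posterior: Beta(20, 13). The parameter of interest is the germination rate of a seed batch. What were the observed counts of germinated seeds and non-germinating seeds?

14 germinated seeds and 5 non-germinating seeds

A Beta(a, b) prior with s successes and f failures in binomial data gives a Beta(a+s, b+f) posterior.
Match parameters: s=20−6=14, f=13−8=5.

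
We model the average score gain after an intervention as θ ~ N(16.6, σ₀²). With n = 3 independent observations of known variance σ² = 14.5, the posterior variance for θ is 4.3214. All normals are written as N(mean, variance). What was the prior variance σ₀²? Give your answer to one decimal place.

For the Normal–Normal model with known σ², precisions add: τ_n = τ₀ + n/σ².
So 1/σ₀² = 1/4.3214 − 3/14.5 = 0.231406 − 0.206897 = 0.024509.
Hence σ₀² = 1/0.024509 ≈ 40.8.

σ₀² = 40.8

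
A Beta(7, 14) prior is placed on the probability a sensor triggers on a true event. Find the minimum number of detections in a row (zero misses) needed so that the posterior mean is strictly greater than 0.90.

After k detections and 0 misses the posterior is Beta(7+k, 14), with mean (7+k)/(7+14+k).
Set (7+k)/(21+k) > 0.90 and solve: k > (0.90·21 − 7)/(1 − 0.90) = 119.000.
The smallest integer exceeding 119.000 is 120, and checking k=120: (127)/(141) = 0.9007 > 0.90.

k = 120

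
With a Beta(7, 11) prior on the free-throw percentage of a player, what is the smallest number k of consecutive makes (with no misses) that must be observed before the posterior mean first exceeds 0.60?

k = 10

After k makes and 0 misses the posterior is Beta(7+k, 11), with mean (7+k)/(7+11+k).
Set (7+k)/(18+k) > 0.60 and solve: k > (0.60·18 − 7)/(1 − 0.60) = 9.500.
The smallest integer exceeding 9.500 is 10, and checking k=10: (17)/(28) = 0.6071 > 0.60.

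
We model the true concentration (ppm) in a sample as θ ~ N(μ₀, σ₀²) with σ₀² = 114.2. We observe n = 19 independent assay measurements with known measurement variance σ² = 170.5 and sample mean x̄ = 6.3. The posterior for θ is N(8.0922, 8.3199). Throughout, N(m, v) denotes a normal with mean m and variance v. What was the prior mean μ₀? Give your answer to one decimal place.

μ₀ = 30.9

The posterior mean is a precision-weighted average: μ_n = (τ₀μ₀ + τ_data·x̄)/(τ₀+τ_data), with τ₀=1/σ₀² and τ_data=n/σ².
Here τ₀ = 1/114.2 = 0.008757 and τ_data = 19/170.5 = 0.111437, so τ_n = 0.120194.
Rearranging for μ₀: μ₀ = (μ_n·τ_n − τ_data·x̄)/τ₀ = (8.0922·0.120194 − 0.111437·6.3) / 0.008757 = 0.270581/0.008757 ≈ 30.9.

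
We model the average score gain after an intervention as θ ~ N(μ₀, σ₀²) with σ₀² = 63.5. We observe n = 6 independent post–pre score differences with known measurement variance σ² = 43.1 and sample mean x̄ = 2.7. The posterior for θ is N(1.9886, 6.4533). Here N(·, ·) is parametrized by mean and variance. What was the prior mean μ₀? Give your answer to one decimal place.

μ₀ = -4.3

The posterior mean is a precision-weighted average: μ_n = (τ₀μ₀ + τ_data·x̄)/(τ₀+τ_data), with τ₀=1/σ₀² and τ_data=n/σ².
Here τ₀ = 1/63.5 = 0.015748 and τ_data = 6/43.1 = 0.139211, so τ_n = 0.154959.
Rearranging for μ₀: μ₀ = (μ_n·τ_n − τ_data·x̄)/τ₀ = (1.9886·0.154959 − 0.139211·2.7) / 0.015748 = -0.067718/0.015748 ≈ -4.3.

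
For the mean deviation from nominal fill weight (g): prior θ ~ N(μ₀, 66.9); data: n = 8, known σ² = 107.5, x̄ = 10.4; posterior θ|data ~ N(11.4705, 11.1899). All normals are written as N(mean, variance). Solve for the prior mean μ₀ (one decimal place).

The posterior mean is a precision-weighted average: μ_n = (τ₀μ₀ + τ_data·x̄)/(τ₀+τ_data), with τ₀=1/σ₀² and τ_data=n/σ².
Here τ₀ = 1/66.9 = 0.014948 and τ_data = 8/107.5 = 0.074419, so τ_n = 0.089367.
Rearranging for μ₀: μ₀ = (μ_n·τ_n − τ_data·x̄)/τ₀ = (11.4705·0.089367 − 0.074419·10.4) / 0.014948 = 0.251127/0.014948 ≈ 16.8.

μ₀ = 16.8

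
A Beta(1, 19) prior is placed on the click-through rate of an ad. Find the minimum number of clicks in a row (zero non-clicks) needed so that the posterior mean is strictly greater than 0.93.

k = 252

After k clicks and 0 non-clicks the posterior is Beta(1+k, 19), with mean (1+k)/(1+19+k).
Set (1+k)/(20+k) > 0.93 and solve: k > (0.93·20 − 1)/(1 − 0.93) = 251.429.
The smallest integer exceeding 251.429 is 252, and checking k=252: (253)/(272) = 0.9301 > 0.93.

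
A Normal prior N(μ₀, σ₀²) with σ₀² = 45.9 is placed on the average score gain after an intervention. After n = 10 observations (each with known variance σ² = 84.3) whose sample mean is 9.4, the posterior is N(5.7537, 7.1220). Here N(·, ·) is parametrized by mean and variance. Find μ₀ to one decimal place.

μ₀ = -14.1

The posterior mean is a precision-weighted average: μ_n = (τ₀μ₀ + τ_data·x̄)/(τ₀+τ_data), with τ₀=1/σ₀² and τ_data=n/σ².
Here τ₀ = 1/45.9 = 0.021786 and τ_data = 10/84.3 = 0.118624, so τ_n = 0.140410.
Rearranging for μ₀: μ₀ = (μ_n·τ_n − τ_data·x̄)/τ₀ = (5.7537·0.140410 − 0.118624·9.4) / 0.021786 = -0.307189/0.021786 ≈ -14.1.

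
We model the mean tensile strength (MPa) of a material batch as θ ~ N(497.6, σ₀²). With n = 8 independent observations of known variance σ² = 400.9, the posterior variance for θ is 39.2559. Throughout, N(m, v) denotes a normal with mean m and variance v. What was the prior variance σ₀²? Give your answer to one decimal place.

For the Normal–Normal model with known σ², precisions add: τ_n = τ₀ + n/σ².
So 1/σ₀² = 1/39.2559 − 8/400.9 = 0.025474 − 0.019955 = 0.005519.
Hence σ₀² = 1/0.005519 ≈ 181.2.

σ₀² = 181.2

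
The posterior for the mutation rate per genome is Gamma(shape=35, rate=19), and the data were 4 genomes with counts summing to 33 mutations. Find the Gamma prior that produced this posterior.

Gamma(shape=2, rate=15)

Gamma–Poisson conjugacy: posterior shape = α + Σxᵢ, posterior rate = β + n.
So α = 35 − 33 = 2 and β = 19 − 4 = 15.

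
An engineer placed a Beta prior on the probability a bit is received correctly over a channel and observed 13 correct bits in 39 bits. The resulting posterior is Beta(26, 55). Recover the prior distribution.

Beta(13, 29)

Under Beta–binomial conjugacy the posterior parameters are (a+s, b+f).
So a = 26 − 13 = 13 and b = 55 − 26 = 29.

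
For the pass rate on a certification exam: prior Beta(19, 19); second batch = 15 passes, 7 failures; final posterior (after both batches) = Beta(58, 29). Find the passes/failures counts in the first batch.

Because Beta–binomial updating is additive in the counts, the combined data contributed (α_post−α_prior, β_post−β_prior) successes and failures.
Total across both batches: 58−19=39 passes, 29−19=10 failures.
Subtract the second batch: 39−15=24 passes and 10−7=3 failures.

24 passes and 3 failures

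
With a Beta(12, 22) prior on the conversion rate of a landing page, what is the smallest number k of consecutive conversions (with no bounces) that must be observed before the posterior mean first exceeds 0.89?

After k conversions and 0 bounces the posterior is Beta(12+k, 22), with mean (12+k)/(12+22+k).
Set (12+k)/(34+k) > 0.89 and solve: k > (0.89·34 − 12)/(1 − 0.89) = 166.000.
The smallest integer exceeding 166.000 is 167, and checking k=167: (179)/(201) = 0.8905 > 0.89.

k = 167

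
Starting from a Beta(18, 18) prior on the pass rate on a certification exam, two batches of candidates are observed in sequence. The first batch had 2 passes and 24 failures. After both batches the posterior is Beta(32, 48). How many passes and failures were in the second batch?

Because Beta–binomial updating is additive in the counts, the combined data contributed (α_post−α_prior, β_post−β_prior) successes and failures.
Total across both batches: 32−18=14 passes, 48−18=30 failures.
Subtract the first batch: 14−2=12 passes and 30−24=6 failures.

12 passes and 6 failures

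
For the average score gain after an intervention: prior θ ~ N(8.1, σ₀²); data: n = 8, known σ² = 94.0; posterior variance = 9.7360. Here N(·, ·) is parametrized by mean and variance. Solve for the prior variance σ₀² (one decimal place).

σ₀² = 56.8

Posterior precision equals prior precision plus data precision: 1/σ_n² = 1/σ₀² + n/σ².
So 1/σ₀² = 1/9.7360 − 8/94.0 = 0.102712 − 0.085106 = 0.017606.
Hence σ₀² = 1/0.017606 ≈ 56.8.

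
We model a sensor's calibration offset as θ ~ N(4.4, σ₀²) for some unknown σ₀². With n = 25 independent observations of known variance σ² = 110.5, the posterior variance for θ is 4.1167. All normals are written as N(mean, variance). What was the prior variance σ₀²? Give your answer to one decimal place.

σ₀² = 60.0

For the Normal–Normal model with known σ², precisions add: τ_n = τ₀ + n/σ².
So 1/σ₀² = 1/4.1167 − 25/110.5 = 0.242913 − 0.226244 = 0.016669.
Hence σ₀² = 1/0.016669 ≈ 60.0.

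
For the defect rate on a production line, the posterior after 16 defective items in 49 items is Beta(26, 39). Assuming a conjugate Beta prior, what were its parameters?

Under Beta–binomial conjugacy the posterior parameters are (a+s, b+f).
Subtract the data counts: 26−16=10, 39−33=6.

Beta(10, 6)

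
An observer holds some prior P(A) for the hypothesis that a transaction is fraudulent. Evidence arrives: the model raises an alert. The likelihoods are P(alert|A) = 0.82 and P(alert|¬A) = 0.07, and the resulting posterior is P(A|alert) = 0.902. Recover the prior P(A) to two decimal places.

P(A) = 0.44

In odds form, posterior odds = prior odds × likelihood ratio, so prior odds = posterior odds ÷ LR.
Posterior odds = 0.902/(1−0.902) = 9.2041. LR = 0.82/0.07 = 11.7143.
Prior odds = 9.2041/11.7143 = 0.7857, so P(A) = 0.7857/(1+0.7857) ≈ 0.44.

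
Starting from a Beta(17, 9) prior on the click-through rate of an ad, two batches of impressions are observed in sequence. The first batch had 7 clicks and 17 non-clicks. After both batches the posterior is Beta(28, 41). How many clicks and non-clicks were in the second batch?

Sequential conjugate updates are equivalent to a single update on the pooled data, so total successes = posterior α − prior α and total failures = posterior β − prior β.
Total across both batches: 28−17=11 clicks, 41−9=32 non-clicks.
Subtract the first batch: 11−7=4 clicks and 32−17=15 non-clicks.

4 clicks and 15 non-clicks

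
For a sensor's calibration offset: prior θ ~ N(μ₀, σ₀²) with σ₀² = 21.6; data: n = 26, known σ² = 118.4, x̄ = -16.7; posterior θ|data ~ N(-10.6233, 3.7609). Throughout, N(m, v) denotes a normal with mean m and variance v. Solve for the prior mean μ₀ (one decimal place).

μ₀ = 18.2

The posterior mean is a precision-weighted average: μ_n = (τ₀μ₀ + τ_data·x̄)/(τ₀+τ_data), with τ₀=1/σ₀² and τ_data=n/σ².
Here τ₀ = 1/21.6 = 0.046296 and τ_data = 26/118.4 = 0.219595, so τ_n = 0.265891.
Rearranging for μ₀: μ₀ = (μ_n·τ_n − τ_data·x̄)/τ₀ = (-10.6233·0.265891 − 0.219595·-16.7) / 0.046296 = 0.842597/0.046296 ≈ 18.2.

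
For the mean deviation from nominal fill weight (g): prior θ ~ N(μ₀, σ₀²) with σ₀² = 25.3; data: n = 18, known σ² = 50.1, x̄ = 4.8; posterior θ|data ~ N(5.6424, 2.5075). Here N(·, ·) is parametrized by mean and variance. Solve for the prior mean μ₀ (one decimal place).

μ₀ = 13.3

The posterior mean is a precision-weighted average: μ_n = (τ₀μ₀ + τ_data·x̄)/(τ₀+τ_data), with τ₀=1/σ₀² and τ_data=n/σ².
Here τ₀ = 1/25.3 = 0.039526 and τ_data = 18/50.1 = 0.359281, so τ_n = 0.398807.
Rearranging for μ₀: μ₀ = (μ_n·τ_n − τ_data·x̄)/τ₀ = (5.6424·0.398807 − 0.359281·4.8) / 0.039526 = 0.525680/0.039526 ≈ 13.3.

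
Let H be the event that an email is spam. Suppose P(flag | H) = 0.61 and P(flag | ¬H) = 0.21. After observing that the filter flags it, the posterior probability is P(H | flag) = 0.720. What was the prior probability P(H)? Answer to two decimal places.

In odds form, posterior odds = prior odds × likelihood ratio, so prior odds = posterior odds ÷ LR.
Posterior odds = 0.720/(1−0.720) = 2.5714. LR = 0.61/0.21 = 2.9048.
Prior odds = 2.5714/2.9048 = 0.8852, so P(H) = 0.8852/(1+0.8852) ≈ 0.47.

P(H) = 0.47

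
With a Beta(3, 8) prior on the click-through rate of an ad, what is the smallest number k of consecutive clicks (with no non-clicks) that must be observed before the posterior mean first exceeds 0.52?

k = 6

After k clicks and 0 non-clicks the posterior is Beta(3+k, 8), with mean (3+k)/(3+8+k).
Set (3+k)/(11+k) > 0.52 and solve: k > (0.52·11 − 3)/(1 − 0.52) = 5.667.
The smallest integer exceeding 5.667 is 6.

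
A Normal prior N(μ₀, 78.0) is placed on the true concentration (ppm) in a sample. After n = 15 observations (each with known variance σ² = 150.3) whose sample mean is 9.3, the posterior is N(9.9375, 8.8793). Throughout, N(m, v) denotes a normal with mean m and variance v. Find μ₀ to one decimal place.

μ₀ = 14.9

With known observation variance, the Normal–Normal posterior has precision τ_n = τ₀ + n/σ² and mean μ_n = (τ₀μ₀ + (n/σ²)x̄)/τ_n.
Here τ₀ = 1/78.0 = 0.012821 and τ_data = 15/150.3 = 0.099800, so τ_n = 0.112621.
Rearranging for μ₀: μ₀ = (μ_n·τ_n − τ_data·x̄)/τ₀ = (9.9375·0.112621 − 0.099800·9.3) / 0.012821 = 0.191031/0.012821 ≈ 14.9.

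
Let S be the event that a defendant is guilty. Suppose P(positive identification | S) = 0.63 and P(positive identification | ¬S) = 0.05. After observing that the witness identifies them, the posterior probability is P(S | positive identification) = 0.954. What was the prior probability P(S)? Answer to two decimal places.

In odds form, posterior odds = prior odds × likelihood ratio, so prior odds = posterior odds ÷ LR.
Posterior odds = 0.954/(1−0.954) = 20.7391. LR = 0.63/0.05 = 12.6000.
Prior odds = 20.7391/12.6000 = 1.6460, so P(S) = 1.6460/(1+1.6460) ≈ 0.62.

P(S) = 0.62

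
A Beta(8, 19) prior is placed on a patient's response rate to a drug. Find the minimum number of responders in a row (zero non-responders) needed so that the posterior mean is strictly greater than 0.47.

k = 9

After k responders and 0 non-responders the posterior is Beta(8+k, 19), with mean (8+k)/(8+19+k).
Set (8+k)/(27+k) > 0.47 and solve: k > (0.47·27 − 8)/(1 − 0.47) = 8.849.
The smallest integer exceeding 8.849 is 9.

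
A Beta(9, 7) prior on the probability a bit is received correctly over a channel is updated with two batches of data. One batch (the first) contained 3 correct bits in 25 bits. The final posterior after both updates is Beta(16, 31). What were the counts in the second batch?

Because Beta–binomial updating is additive in the counts, the combined data contributed (α_post−α_prior, β_post−β_prior) successes and failures.
Total across both batches: 16−9=7 correct bits, 31−7=24 errors.
Subtract the first batch: 7−3=4 correct bits and 24−22=2 errors.

4 correct bits and 2 errors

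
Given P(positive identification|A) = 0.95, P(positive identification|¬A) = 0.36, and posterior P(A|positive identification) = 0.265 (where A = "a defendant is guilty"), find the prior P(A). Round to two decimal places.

Bayes' rule in odds form gives O(A|E) = O(A)·[P(E|A)/P(E|¬A)], hence O(A) = O(A|E)/LR.
Posterior odds = 0.265/(1−0.265) = 0.3605. LR = 0.95/0.36 = 2.6389.
Prior odds = 0.3605/2.6389 = 0.1366, so P(A) = 0.1366/(1+0.1366) ≈ 0.12.

P(A) = 0.12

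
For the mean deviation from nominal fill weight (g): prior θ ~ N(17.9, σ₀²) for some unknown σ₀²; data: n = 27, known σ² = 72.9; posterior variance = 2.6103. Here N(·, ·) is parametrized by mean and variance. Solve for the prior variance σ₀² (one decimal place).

σ₀² = 78.6

Posterior precision equals prior precision plus data precision: 1/σ_n² = 1/σ₀² + n/σ².
So 1/σ₀² = 1/2.6103 − 27/72.9 = 0.383098 − 0.370370 = 0.012728.
Hence σ₀² = 1/0.012728 ≈ 78.6.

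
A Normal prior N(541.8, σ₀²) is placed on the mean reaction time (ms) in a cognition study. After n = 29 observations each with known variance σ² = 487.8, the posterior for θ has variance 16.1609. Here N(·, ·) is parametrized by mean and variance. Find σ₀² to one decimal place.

For the Normal–Normal model with known σ², precisions add: τ_n = τ₀ + n/σ².
So 1/σ₀² = 1/16.1609 − 29/487.8 = 0.061878 − 0.059451 = 0.002427.
Hence σ₀² = 1/0.002427 ≈ 412.0.

σ₀² = 412.0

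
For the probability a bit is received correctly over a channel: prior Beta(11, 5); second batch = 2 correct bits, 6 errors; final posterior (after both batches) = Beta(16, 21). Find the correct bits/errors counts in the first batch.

3 correct bits and 10 errors

Sequential conjugate updates are equivalent to a single update on the pooled data, so total successes = posterior α − prior α and total failures = posterior β − prior β.
Total across both batches: 16−11=5 correct bits, 21−5=16 errors.
Subtract the second batch: 5−2=3 correct bits and 16−6=10 errors.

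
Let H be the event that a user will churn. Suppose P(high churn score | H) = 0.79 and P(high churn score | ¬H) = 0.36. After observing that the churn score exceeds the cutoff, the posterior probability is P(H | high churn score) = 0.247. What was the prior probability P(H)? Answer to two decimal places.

In odds form, posterior odds = prior odds × likelihood ratio, so prior odds = posterior odds ÷ LR.
Posterior odds = 0.247/(1−0.247) = 0.3280. LR = 0.79/0.36 = 2.1944.
Prior odds = 0.3280/2.1944 = 0.1495, so P(H) = 0.1495/(1+0.1495) ≈ 0.13.

P(H) = 0.13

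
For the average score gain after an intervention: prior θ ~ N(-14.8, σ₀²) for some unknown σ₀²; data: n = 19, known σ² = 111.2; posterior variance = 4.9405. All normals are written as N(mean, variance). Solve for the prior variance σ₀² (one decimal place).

σ₀² = 31.7

For the Normal–Normal model with known σ², precisions add: τ_n = τ₀ + n/σ².
So 1/σ₀² = 1/4.9405 − 19/111.2 = 0.202409 − 0.170863 = 0.031546.
Hence σ₀² = 1/0.031546 ≈ 31.7.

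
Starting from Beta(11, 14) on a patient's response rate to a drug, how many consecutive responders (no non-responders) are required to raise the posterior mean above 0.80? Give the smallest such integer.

After k responders and 0 non-responders the posterior is Beta(11+k, 14), with mean (11+k)/(11+14+k).
Set (11+k)/(25+k) > 0.80 and solve: k > (0.80·25 − 11)/(1 − 0.80) = 45.000.
The smallest integer exceeding 45.000 is 46.

k = 46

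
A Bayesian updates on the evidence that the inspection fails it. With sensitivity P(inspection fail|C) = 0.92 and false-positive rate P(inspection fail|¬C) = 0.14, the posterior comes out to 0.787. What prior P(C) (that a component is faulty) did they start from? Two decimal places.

P(C) = 0.36

Bayes' rule in odds form gives O(C|E) = O(C)·[P(E|C)/P(E|¬C)], hence O(C) = O(C|E)/LR.
Posterior odds = 0.787/(1−0.787) = 3.6948. LR = 0.92/0.14 = 6.5714.
Prior odds = 3.6948/6.5714 = 0.5623, so P(C) = 0.5623/(1+0.5623) ≈ 0.36.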